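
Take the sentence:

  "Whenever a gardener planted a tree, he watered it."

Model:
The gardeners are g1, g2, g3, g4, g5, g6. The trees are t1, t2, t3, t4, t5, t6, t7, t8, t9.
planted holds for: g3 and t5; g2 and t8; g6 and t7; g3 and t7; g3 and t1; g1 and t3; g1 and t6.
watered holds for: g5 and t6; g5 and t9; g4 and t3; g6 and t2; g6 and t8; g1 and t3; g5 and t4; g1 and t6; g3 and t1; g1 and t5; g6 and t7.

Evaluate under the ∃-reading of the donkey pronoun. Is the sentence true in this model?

False

"it" takes "a tree" as antecedent — a donkey pronoun bound across the clause boundary.
Weak reading: every gardener g with some planted-tree has at least one planted-tree t such that watered(g,t).
Per gardener: g1:✓  g2:✗  g3:✓  g6:✓
g2 has no witness among its planted-trees.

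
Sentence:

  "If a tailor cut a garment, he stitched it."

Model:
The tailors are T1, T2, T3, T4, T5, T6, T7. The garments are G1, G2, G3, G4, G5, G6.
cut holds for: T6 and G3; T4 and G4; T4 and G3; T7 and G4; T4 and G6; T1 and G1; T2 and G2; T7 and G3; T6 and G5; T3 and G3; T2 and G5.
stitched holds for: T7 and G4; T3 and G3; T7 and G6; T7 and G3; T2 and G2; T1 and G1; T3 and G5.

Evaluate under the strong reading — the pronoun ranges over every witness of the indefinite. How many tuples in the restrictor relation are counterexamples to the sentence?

"it" takes "a garment" as antecedent — a donkey pronoun bound across the clause boundary.
Strong reading: for every (t,g) with cut(t,g), stitched(t,g).
Restrictor pairs: (T1,G1) ✓  (T2,G2) ✓  (T2,G5) ✗  (T3,G3) ✓  (T4,G3) ✗  (T4,G4) ✗  (T4,G6) ✗  (T6,G3) ✗  (T6,G5) ✗  (T7,G3) ✓  (T7,G4) ✓
Counterexamples (restrictor pairs failing the scope): 6.

6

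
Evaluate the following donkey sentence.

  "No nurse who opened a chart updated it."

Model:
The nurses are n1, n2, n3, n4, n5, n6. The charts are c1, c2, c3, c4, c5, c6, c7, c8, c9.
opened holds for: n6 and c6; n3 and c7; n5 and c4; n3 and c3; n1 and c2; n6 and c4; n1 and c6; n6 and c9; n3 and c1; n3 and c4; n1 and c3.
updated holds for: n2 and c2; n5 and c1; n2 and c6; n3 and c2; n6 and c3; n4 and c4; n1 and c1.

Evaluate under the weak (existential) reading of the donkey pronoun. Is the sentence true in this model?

"it" takes "a chart" as antecedent — a donkey pronoun bound across the clause boundary.
Truth condition: for no (n,c) with opened(n,c) does updated(n,c) hold.
Restrictor pairs — does the scope hold? (n1,c2):fails  (n1,c3):fails  (n1,c6):fails  (n3,c1):fails  (n3,c3):fails  (n3,c4):fails  (n3,c7):fails  (n5,c4):fails  (n6,c4):fails  (n6,c6):fails  (n6,c9):fails
Scope holds for no restrictor pair, so the sentence is true.

True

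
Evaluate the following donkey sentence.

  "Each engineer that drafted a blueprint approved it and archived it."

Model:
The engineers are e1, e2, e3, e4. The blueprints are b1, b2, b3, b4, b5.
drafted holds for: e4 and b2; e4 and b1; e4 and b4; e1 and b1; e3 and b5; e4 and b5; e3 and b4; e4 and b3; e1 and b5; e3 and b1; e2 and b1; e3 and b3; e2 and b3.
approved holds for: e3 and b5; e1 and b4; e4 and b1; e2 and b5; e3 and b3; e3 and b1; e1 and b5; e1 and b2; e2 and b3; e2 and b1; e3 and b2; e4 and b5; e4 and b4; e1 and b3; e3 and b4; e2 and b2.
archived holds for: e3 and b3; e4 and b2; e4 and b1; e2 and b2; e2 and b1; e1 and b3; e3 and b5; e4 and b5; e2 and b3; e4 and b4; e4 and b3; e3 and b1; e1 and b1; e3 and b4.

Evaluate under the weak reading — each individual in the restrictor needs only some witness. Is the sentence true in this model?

False

"it" takes "a blueprint" as antecedent — a donkey pronoun bound across the clause boundary.
Weak reading: every engineer e with some drafted-blueprint has at least one drafted-blueprint b such that approved(e,b) ∧ archived(e,b).
Per engineer: e1:✗  e2:✓  e3:✓  e4:✓
e1 has no witness among its drafted-blueprints.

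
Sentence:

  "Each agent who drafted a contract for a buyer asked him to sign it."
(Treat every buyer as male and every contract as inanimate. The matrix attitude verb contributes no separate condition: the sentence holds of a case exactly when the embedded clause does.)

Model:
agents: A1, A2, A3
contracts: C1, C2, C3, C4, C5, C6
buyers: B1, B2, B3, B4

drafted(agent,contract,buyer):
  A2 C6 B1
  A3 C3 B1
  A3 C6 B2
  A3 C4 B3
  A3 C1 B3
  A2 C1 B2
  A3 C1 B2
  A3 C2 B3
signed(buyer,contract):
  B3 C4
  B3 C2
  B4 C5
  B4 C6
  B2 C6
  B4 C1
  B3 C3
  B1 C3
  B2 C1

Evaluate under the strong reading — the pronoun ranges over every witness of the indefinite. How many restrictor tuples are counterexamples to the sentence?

"him" takes "a buyer" as antecedent and "it" takes "a contract"; both are donkey pronouns co-varying with the restrictor.
Strong reading: for every (a,c,b) with drafted(a,c,b), signed(b,c).
Restrictor triples: (A2,C1,B2)→signed(B2,C1) ✓  (A2,C6,B1)→signed(B1,C6) ✗  (A3,C1,B2)→signed(B2,C1) ✓  (A3,C1,B3)→signed(B3,C1) ✗  (A3,C2,B3)→signed(B3,C2) ✓  (A3,C3,B1)→signed(B1,C3) ✓  (A3,C4,B3)→signed(B3,C4) ✓  (A3,C6,B2)→signed(B2,C6) ✓
Counterexamples (restrictor triples failing the scope): 2.

2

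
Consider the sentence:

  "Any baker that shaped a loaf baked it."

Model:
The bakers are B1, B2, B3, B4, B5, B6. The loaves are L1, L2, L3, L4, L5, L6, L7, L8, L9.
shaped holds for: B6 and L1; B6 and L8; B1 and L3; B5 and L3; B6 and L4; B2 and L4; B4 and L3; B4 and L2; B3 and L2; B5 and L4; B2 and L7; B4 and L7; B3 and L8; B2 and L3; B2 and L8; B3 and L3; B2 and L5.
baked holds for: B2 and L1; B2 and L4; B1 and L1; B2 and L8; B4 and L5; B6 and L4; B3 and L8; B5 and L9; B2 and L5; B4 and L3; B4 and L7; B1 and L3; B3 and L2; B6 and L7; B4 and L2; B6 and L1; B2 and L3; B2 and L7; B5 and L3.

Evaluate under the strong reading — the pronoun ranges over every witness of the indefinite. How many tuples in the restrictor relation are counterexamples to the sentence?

3

"it" takes "a loaf" as antecedent — a donkey pronoun bound across the clause boundary.
Strong reading: for every (b,l) with shaped(b,l), baked(b,l).
Restrictor pairs: (B1,L3) ✓  (B2,L3) ✓  (B2,L4) ✓  (B2,L5) ✓  (B2,L7) ✓  (B2,L8) ✓  (B3,L2) ✓  (B3,L3) ✗  (B3,L8) ✓  (B4,L2) ✓  (B4,L3) ✓  (B4,L7) ✓  (B5,L3) ✓  (B5,L4) ✗  (B6,L1) ✓  (B6,L4) ✓  (B6,L8) ✗
Counterexamples (restrictor pairs failing the scope): 3.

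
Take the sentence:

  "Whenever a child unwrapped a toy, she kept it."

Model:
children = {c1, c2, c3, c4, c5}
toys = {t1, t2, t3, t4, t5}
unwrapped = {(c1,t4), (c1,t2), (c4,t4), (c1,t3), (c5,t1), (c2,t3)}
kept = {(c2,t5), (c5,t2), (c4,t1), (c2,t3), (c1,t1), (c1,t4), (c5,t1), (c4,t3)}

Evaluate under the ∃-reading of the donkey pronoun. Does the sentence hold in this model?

"it" takes "a toy" as antecedent — a donkey pronoun bound across the clause boundary.
Weak reading: every child c with some unwrapped-toy has at least one unwrapped-toy t such that kept(c,t).
Per child: c1:✓  c2:✓  c4:✗  c5:✓
c4 has no witness among its unwrapped-toys.

False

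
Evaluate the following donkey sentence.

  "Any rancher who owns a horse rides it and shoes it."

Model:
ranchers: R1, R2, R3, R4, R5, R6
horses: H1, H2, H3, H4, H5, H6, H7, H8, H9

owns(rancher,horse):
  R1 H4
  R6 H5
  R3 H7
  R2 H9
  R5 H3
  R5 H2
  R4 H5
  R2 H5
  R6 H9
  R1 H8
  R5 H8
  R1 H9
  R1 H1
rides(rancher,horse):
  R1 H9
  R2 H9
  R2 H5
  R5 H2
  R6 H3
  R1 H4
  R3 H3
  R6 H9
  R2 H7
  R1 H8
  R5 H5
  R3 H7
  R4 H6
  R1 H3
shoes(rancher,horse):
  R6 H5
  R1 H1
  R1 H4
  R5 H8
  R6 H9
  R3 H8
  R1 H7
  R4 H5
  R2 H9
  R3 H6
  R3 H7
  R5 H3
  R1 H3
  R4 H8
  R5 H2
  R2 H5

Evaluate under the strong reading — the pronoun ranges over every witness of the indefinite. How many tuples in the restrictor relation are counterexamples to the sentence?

7

"it" takes "a horse" as antecedent — a donkey pronoun bound across the clause boundary.
Strong reading: for every (r,h) with owns(r,h), rides(r,h) ∧ shoes(r,h).
Restrictor pairs: (R1,H1) ✗  (R1,H4) ✓  (R1,H8) ✗  (R1,H9) ✗  (R2,H5) ✓  (R2,H9) ✓  (R3,H7) ✓  (R4,H5) ✗  (R5,H2) ✓  (R5,H3) ✗  (R5,H8) ✗  (R6,H5) ✗  (R6,H9) ✓
Counterexamples (restrictor pairs failing the scope): 7.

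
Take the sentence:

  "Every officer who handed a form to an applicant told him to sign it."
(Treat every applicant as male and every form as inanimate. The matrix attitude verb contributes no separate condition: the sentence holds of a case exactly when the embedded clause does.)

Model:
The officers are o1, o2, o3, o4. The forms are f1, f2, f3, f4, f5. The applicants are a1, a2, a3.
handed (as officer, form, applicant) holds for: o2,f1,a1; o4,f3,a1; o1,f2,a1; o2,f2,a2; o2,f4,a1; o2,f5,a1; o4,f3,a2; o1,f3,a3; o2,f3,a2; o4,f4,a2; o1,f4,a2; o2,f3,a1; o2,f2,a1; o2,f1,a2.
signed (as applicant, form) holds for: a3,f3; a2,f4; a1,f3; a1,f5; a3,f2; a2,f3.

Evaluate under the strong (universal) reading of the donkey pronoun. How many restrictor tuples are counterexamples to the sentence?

"him" takes "an applicant" as antecedent and "it" takes "a form"; both are donkey pronouns co-varying with the restrictor.
Strong reading: for every (o,f,a) with handed(o,f,a), signed(a,f).
Restrictor triples: (o1,f2,a1)→signed(a1,f2) ✗  (o1,f3,a3)→signed(a3,f3) ✓  (o1,f4,a2)→signed(a2,f4) ✓  (o2,f1,a1)→signed(a1,f1) ✗  (o2,f1,a2)→signed(a2,f1) ✗  (o2,f2,a1)→signed(a1,f2) ✗  (o2,f2,a2)→signed(a2,f2) ✗  (o2,f3,a1)→signed(a1,f3) ✓  (o2,f3,a2)→signed(a2,f3) ✓  (o2,f4,a1)→signed(a1,f4) ✗  (o2,f5,a1)→signed(a1,f5) ✓  (o4,f3,a1)→signed(a1,f3) ✓  (o4,f3,a2)→signed(a2,f3) ✓  (o4,f4,a2)→signed(a2,f4) ✓
Counterexamples (restrictor triples failing the scope): 6.

6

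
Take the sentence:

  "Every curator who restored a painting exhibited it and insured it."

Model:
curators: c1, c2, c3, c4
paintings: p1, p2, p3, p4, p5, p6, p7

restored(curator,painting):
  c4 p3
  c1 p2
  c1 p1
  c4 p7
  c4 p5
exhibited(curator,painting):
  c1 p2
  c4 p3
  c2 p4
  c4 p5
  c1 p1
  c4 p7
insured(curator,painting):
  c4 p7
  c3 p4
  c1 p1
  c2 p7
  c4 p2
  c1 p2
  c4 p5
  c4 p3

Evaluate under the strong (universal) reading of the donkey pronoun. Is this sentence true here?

"it" takes "a painting" as antecedent — a donkey pronoun bound across the clause boundary.
Strong reading: for every (c,p) with restored(c,p), exhibited(c,p) ∧ insured(c,p).
Restrictor pairs: (c1,p1) ✓  (c1,p2) ✓  (c4,p3) ✓  (c4,p5) ✓  (c4,p7) ✓
Every restrictor pair satisfies the scope.

True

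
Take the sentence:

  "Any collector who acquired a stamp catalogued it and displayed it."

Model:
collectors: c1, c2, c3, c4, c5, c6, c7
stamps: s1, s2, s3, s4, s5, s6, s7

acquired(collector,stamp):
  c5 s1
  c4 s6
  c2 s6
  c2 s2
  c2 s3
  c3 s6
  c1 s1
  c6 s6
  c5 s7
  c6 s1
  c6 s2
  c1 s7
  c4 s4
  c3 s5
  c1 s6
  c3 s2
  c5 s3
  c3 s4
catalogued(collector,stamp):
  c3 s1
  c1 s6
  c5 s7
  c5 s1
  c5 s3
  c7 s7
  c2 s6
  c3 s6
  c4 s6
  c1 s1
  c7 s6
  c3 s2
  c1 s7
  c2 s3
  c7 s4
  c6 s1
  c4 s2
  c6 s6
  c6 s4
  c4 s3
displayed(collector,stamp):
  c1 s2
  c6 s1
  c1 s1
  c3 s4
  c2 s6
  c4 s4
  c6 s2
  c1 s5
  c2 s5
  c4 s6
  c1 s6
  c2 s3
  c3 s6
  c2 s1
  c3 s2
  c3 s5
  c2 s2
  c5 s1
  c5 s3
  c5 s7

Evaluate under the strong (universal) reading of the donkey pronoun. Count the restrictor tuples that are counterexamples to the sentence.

7

"it" takes "a stamp" as antecedent — a donkey pronoun bound across the clause boundary.
Strong reading: for every (c,s) with acquired(c,s), catalogued(c,s) ∧ displayed(c,s).
Restrictor pairs: (c1,s1) ✓  (c1,s6) ✓  (c1,s7) ✗  (c2,s2) ✗  (c2,s3) ✓  (c2,s6) ✓  (c3,s2) ✓  (c3,s4) ✗  (c3,s5) ✗  (c3,s6) ✓  (c4,s4) ✗  (c4,s6) ✓  (c5,s1) ✓  (c5,s3) ✓  (c5,s7) ✓  (c6,s1) ✓  (c6,s2) ✗  (c6,s6) ✗
Counterexamples (restrictor pairs failing the scope): 7.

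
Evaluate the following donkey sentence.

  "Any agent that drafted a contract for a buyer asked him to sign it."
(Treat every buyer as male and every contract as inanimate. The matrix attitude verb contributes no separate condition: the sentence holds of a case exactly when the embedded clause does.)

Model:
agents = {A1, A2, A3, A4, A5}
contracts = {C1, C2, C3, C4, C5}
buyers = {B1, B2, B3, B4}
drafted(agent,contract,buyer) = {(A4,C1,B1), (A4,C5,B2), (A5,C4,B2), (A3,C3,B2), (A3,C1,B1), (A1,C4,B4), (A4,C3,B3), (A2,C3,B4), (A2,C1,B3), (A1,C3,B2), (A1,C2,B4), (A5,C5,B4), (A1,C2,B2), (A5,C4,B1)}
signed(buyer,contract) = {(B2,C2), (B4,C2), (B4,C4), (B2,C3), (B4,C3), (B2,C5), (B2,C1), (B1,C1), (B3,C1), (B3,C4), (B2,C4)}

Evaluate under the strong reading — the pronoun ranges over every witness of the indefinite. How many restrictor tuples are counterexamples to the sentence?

"him" takes "a buyer" as antecedent and "it" takes "a contract"; both are donkey pronouns co-varying with the restrictor.
Strong reading: for every (a,c,b) with drafted(a,c,b), signed(b,c).
Restrictor triples: (A1,C2,B2)→signed(B2,C2) ✓  (A1,C2,B4)→signed(B4,C2) ✓  (A1,C3,B2)→signed(B2,C3) ✓  (A1,C4,B4)→signed(B4,C4) ✓  (A2,C1,B3)→signed(B3,C1) ✓  (A2,C3,B4)→signed(B4,C3) ✓  (A3,C1,B1)→signed(B1,C1) ✓  (A3,C3,B2)→signed(B2,C3) ✓  (A4,C1,B1)→signed(B1,C1) ✓  (A4,C3,B3)→signed(B3,C3) ✗  (A4,C5,B2)→signed(B2,C5) ✓  (A5,C4,B1)→signed(B1,C4) ✗  (A5,C4,B2)→signed(B2,C4) ✓  (A5,C5,B4)→signed(B4,C5) ✗
Counterexamples (restrictor triples failing the scope): 3.

3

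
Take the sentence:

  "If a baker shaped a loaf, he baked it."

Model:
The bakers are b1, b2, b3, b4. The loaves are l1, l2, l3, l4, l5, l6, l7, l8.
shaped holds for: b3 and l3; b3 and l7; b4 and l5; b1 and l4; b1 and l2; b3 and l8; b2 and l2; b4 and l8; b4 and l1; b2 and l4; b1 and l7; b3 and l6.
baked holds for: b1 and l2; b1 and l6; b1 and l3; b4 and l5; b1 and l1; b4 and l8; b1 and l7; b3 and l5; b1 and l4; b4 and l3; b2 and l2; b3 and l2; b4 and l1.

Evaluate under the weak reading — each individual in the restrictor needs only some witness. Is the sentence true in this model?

False

"it" takes "a loaf" as antecedent — a donkey pronoun bound across the clause boundary.
Weak reading: every baker b with some shaped-loaf has at least one shaped-loaf l such that baked(b,l).
Per baker: b1:✓  b2:✓  b3:✗  b4:✓
b3 has no witness among its shaped-loaves.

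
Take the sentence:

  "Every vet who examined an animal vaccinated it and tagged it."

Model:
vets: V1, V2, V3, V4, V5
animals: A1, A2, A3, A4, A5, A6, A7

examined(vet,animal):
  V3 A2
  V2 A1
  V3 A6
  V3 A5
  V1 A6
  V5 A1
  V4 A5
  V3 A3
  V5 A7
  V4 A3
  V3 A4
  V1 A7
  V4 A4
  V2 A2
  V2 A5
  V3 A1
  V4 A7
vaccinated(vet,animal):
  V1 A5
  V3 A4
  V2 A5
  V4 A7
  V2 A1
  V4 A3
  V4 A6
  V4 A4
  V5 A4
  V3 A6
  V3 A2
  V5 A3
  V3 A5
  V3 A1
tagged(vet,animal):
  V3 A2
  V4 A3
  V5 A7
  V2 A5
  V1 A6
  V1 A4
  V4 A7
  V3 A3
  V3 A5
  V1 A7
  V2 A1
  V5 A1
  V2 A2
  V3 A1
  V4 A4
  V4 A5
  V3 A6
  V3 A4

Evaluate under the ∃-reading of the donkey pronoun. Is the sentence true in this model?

False

"it" takes "an animal" as antecedent — a donkey pronoun bound across the clause boundary.
Weak reading: every vet v with some examined-animal has at least one examined-animal a such that vaccinated(v,a) ∧ tagged(v,a).
Per vet: V1:✗  V2:✓  V3:✓  V4:✓  V5:✗
V1 has no witness among its examined-animals.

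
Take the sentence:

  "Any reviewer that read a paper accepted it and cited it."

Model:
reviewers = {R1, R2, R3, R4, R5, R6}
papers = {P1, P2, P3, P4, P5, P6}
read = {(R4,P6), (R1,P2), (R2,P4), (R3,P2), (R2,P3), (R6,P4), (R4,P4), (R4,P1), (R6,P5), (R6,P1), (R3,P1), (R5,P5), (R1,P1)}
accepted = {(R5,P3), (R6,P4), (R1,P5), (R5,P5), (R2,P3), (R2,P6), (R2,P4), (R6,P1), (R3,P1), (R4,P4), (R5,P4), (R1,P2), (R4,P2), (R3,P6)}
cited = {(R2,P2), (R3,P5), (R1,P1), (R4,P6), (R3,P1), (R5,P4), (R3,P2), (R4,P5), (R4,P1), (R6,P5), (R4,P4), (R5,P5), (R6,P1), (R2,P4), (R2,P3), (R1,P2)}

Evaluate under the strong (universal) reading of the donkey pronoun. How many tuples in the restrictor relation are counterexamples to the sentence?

6

"it" takes "a paper" as antecedent — a donkey pronoun bound across the clause boundary.
Strong reading: for every (r,p) with read(r,p), accepted(r,p) ∧ cited(r,p).
Restrictor pairs: (R1,P1) ✗  (R1,P2) ✓  (R2,P3) ✓  (R2,P4) ✓  (R3,P1) ✓  (R3,P2) ✗  (R4,P1) ✗  (R4,P4) ✓  (R4,P6) ✗  (R5,P5) ✓  (R6,P1) ✓  (R6,P4) ✗  (R6,P5) ✗
Counterexamples (restrictor pairs failing the scope): 6.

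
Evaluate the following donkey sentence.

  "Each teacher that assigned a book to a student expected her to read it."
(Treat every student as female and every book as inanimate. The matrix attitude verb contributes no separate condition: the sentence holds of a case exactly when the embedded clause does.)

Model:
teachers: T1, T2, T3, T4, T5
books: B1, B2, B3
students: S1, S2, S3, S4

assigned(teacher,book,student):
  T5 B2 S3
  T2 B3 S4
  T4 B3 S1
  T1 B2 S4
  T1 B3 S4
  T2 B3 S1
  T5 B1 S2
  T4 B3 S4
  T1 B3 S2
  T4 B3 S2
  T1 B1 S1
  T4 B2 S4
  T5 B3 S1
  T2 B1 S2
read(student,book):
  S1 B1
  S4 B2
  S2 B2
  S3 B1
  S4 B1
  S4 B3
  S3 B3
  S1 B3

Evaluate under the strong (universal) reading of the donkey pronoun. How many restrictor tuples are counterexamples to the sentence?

"her" takes "a student" as antecedent and "it" takes "a book"; both are donkey pronouns co-varying with the restrictor.
Strong reading: for every (t,b,s) with assigned(t,b,s), read(s,b).
Restrictor triples: (T1,B1,S1)→read(S1,B1) ✓  (T1,B2,S4)→read(S4,B2) ✓  (T1,B3,S2)→read(S2,B3) ✗  (T1,B3,S4)→read(S4,B3) ✓  (T2,B1,S2)→read(S2,B1) ✗  (T2,B3,S1)→read(S1,B3) ✓  (T2,B3,S4)→read(S4,B3) ✓  (T4,B2,S4)→read(S4,B2) ✓  (T4,B3,S1)→read(S1,B3) ✓  (T4,B3,S2)→read(S2,B3) ✗  (T4,B3,S4)→read(S4,B3) ✓  (T5,B1,S2)→read(S2,B1) ✗  (T5,B2,S3)→read(S3,B2) ✗  (T5,B3,S1)→read(S1,B3) ✓
Counterexamples (restrictor triples failing the scope): 5.

5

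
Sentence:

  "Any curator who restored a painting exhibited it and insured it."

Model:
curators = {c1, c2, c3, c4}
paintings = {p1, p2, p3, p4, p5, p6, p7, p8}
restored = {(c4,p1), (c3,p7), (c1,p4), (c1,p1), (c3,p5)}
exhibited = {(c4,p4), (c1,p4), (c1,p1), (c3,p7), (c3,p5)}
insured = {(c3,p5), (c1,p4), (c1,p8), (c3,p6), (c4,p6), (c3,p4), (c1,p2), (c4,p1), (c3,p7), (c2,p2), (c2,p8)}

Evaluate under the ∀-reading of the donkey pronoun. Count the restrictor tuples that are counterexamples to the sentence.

2

"it" takes "a painting" as antecedent — a donkey pronoun bound across the clause boundary.
Strong reading: for every (c,p) with restored(c,p), exhibited(c,p) ∧ insured(c,p).
Restrictor pairs: (c1,p1) ✗  (c1,p4) ✓  (c3,p5) ✓  (c3,p7) ✓  (c4,p1) ✗
Counterexamples (restrictor pairs failing the scope): 2.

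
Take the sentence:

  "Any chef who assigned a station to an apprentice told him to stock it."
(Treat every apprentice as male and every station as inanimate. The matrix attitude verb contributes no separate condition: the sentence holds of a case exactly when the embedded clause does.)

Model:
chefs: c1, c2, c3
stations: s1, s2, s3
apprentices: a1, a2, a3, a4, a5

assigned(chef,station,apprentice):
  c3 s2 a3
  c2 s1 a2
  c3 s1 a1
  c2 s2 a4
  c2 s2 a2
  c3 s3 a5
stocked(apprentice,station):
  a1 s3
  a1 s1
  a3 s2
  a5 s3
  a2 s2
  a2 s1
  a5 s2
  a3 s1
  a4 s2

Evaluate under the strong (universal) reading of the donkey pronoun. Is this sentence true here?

"him" takes "an apprentice" as antecedent and "it" takes "a station"; both are donkey pronouns co-varying with the restrictor.
Strong reading: for every (c,s,a) with assigned(c,s,a), stocked(a,s).
Restrictor triples: (c2,s1,a2)→stocked(a2,s1) ✓  (c2,s2,a2)→stocked(a2,s2) ✓  (c2,s2,a4)→stocked(a4,s2) ✓  (c3,s1,a1)→stocked(a1,s1) ✓  (c3,s2,a3)→stocked(a3,s2) ✓  (c3,s3,a5)→stocked(a5,s3) ✓
Every restrictor triple satisfies the scope.

True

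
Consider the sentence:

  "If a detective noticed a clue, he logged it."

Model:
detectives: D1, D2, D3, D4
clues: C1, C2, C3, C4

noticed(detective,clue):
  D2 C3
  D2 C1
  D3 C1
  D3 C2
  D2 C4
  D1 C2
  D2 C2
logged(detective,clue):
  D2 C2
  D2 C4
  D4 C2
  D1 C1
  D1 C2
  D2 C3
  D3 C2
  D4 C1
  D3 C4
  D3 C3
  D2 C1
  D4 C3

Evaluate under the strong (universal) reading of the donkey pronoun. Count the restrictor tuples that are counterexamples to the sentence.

1

"it" takes "a clue" as antecedent — a donkey pronoun bound across the clause boundary.
Strong reading: for every (d,c) with noticed(d,c), logged(d,c).
Restrictor pairs: (D1,C2) ✓  (D2,C1) ✓  (D2,C2) ✓  (D2,C3) ✓  (D2,C4) ✓  (D3,C1) ✗  (D3,C2) ✓
Counterexamples (restrictor pairs failing the scope): 1.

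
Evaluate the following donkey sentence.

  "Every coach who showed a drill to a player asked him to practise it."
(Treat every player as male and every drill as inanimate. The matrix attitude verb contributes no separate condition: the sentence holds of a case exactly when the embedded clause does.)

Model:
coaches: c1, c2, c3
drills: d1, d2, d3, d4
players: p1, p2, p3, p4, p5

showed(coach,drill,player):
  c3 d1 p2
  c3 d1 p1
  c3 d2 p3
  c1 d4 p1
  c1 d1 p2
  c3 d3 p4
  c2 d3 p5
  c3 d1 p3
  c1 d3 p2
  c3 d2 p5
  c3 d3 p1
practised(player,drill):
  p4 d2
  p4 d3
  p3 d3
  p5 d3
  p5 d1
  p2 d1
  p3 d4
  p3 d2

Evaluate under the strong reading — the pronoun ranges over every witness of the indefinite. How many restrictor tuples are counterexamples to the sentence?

"him" takes "a player" as antecedent and "it" takes "a drill"; both are donkey pronouns co-varying with the restrictor.
Strong reading: for every (c,d,p) with showed(c,d,p), practised(p,d).
Restrictor triples: (c1,d1,p2)→practised(p2,d1) ✓  (c1,d3,p2)→practised(p2,d3) ✗  (c1,d4,p1)→practised(p1,d4) ✗  (c2,d3,p5)→practised(p5,d3) ✓  (c3,d1,p1)→practised(p1,d1) ✗  (c3,d1,p2)→practised(p2,d1) ✓  (c3,d1,p3)→practised(p3,d1) ✗  (c3,d2,p3)→practised(p3,d2) ✓  (c3,d2,p5)→practised(p5,d2) ✗  (c3,d3,p1)→practised(p1,d3) ✗  (c3,d3,p4)→practised(p4,d3) ✓
Counterexamples (restrictor triples failing the scope): 6.

6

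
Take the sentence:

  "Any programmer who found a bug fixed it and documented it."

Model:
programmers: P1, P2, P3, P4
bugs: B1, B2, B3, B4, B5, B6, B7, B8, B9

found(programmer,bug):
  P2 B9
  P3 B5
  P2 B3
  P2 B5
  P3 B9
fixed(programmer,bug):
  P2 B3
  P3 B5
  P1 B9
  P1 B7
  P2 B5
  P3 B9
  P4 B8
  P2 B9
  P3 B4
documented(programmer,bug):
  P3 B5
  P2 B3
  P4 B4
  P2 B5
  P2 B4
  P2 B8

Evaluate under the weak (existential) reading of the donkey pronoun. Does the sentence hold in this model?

True

"it" takes "a bug" as antecedent — a donkey pronoun bound across the clause boundary.
Weak reading: every programmer p with some found-bug has at least one found-bug b such that fixed(p,b) ∧ documented(p,b).
Per programmer: P2:✓  P3:✓
Every programmer in the restrictor has a witness.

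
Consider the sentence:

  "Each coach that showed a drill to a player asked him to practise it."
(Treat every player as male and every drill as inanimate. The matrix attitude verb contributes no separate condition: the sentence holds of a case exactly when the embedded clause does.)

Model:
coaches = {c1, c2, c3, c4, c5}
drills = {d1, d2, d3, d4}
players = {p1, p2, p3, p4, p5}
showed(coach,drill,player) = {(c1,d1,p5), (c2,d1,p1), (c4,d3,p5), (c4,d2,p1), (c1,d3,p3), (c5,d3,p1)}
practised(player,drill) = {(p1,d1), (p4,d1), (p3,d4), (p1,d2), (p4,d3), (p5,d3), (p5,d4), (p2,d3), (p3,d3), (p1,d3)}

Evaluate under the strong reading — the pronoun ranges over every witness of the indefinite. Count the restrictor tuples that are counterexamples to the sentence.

1

"him" takes "a player" as antecedent and "it" takes "a drill"; both are donkey pronouns co-varying with the restrictor.
Strong reading: for every (c,d,p) with showed(c,d,p), practised(p,d).
Restrictor triples: (c1,d1,p5)→practised(p5,d1) ✗  (c1,d3,p3)→practised(p3,d3) ✓  (c2,d1,p1)→practised(p1,d1) ✓  (c4,d2,p1)→practised(p1,d2) ✓  (c4,d3,p5)→practised(p5,d3) ✓  (c5,d3,p1)→practised(p1,d3) ✓
Counterexamples (restrictor triples failing the scope): 1.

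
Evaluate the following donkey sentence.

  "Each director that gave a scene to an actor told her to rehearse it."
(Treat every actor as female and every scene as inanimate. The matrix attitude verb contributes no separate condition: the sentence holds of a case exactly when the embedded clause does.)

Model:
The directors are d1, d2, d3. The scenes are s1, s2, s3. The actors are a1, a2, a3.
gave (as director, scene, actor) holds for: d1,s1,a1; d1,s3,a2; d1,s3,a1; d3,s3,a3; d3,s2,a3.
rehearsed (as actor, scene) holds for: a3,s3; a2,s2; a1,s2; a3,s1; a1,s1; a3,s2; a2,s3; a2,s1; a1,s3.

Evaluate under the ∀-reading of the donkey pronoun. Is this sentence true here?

True

"her" takes "an actor" as antecedent and "it" takes "a scene"; both are donkey pronouns co-varying with the restrictor.
Strong reading: for every (d,s,a) with gave(d,s,a), rehearsed(a,s).
Restrictor triples: (d1,s1,a1)→rehearsed(a1,s1) ✓  (d1,s3,a1)→rehearsed(a1,s3) ✓  (d1,s3,a2)→rehearsed(a2,s3) ✓  (d3,s2,a3)→rehearsed(a3,s2) ✓  (d3,s3,a3)→rehearsed(a3,s3) ✓
Every restrictor triple satisfies the scope.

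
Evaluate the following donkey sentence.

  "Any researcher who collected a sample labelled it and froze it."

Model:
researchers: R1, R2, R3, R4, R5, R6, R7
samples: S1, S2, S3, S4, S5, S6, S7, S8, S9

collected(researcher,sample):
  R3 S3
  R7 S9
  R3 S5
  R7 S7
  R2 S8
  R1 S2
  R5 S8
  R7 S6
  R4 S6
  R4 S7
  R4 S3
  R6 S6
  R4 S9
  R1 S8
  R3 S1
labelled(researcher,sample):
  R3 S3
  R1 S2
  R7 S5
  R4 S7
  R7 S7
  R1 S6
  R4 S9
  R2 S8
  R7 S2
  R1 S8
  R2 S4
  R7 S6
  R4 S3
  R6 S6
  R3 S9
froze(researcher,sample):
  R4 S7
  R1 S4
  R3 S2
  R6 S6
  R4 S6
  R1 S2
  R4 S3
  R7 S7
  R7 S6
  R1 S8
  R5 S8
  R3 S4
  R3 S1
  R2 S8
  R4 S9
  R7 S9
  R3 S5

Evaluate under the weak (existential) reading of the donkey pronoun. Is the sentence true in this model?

"it" takes "a sample" as antecedent — a donkey pronoun bound across the clause boundary.
Weak reading: every researcher r with some collected-sample has at least one collected-sample s such that labelled(r,s) ∧ froze(r,s).
Per researcher: R1:✓  R2:✓  R3:✗  R4:✓  R5:✗  R6:✓  R7:✓
R3 has no witness among its collected-samples.

False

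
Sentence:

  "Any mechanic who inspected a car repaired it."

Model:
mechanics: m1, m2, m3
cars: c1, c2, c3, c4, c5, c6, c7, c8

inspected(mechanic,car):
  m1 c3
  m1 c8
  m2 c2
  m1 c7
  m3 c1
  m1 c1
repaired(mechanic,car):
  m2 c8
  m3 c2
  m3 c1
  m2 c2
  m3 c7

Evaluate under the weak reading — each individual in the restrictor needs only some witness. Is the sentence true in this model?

False

"it" takes "a car" as antecedent — a donkey pronoun bound across the clause boundary.
Weak reading: every mechanic m with some inspected-car has at least one inspected-car c such that repaired(m,c).
Per mechanic: m1:✗  m2:✓  m3:✓
m1 has no witness among its inspected-cars.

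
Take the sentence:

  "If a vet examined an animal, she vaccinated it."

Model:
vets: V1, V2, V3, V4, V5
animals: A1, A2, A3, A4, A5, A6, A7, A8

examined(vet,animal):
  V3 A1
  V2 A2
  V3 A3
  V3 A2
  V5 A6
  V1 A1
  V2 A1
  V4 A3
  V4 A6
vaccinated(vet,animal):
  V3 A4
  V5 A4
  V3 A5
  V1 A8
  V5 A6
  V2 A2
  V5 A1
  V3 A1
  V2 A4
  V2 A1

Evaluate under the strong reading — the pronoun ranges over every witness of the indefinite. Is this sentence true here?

"it" takes "an animal" as antecedent — a donkey pronoun bound across the clause boundary.
Strong reading: for every (v,a) with examined(v,a), vaccinated(v,a).
Restrictor pairs: (V1,A1) ✗  (V2,A1) ✓  (V2,A2) ✓  (V3,A1) ✓  (V3,A2) ✗  (V3,A3) ✗  (V4,A3) ✗  (V4,A6) ✗  (V5,A6) ✓
Counterexample: (V1,A1) is in examined but fails the scope.

False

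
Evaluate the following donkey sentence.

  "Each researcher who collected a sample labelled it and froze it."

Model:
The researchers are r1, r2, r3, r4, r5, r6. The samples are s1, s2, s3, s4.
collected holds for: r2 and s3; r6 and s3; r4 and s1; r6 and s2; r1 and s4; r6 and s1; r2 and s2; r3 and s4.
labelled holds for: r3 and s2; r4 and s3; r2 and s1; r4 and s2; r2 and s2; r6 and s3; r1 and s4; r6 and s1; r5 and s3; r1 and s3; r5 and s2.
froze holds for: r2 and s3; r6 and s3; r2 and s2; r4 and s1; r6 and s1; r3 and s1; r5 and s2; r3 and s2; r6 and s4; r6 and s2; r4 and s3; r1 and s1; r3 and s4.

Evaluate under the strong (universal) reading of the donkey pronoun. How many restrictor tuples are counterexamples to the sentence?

5

"it" takes "a sample" as antecedent — a donkey pronoun bound across the clause boundary.
Strong reading: for every (r,s) with collected(r,s), labelled(r,s) ∧ froze(r,s).
Restrictor pairs: (r1,s4) ✗  (r2,s2) ✓  (r2,s3) ✗  (r3,s4) ✗  (r4,s1) ✗  (r6,s1) ✓  (r6,s2) ✗  (r6,s3) ✓
Counterexamples (restrictor pairs failing the scope): 5.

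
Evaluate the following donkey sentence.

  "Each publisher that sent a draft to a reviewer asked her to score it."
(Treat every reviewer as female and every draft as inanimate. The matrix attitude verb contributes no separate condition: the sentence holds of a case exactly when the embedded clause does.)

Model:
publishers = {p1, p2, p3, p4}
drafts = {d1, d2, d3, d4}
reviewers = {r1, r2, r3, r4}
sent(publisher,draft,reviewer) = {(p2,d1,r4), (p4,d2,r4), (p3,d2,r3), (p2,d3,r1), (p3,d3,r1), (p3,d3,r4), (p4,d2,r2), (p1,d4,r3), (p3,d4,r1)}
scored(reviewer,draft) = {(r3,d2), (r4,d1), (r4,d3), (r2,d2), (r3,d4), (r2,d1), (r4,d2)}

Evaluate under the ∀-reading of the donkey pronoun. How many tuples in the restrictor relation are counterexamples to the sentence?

3

"her" takes "a reviewer" as antecedent and "it" takes "a draft"; both are donkey pronouns co-varying with the restrictor.
Strong reading: for every (p,d,r) with sent(p,d,r), scored(r,d).
Restrictor triples: (p1,d4,r3)→scored(r3,d4) ✓  (p2,d1,r4)→scored(r4,d1) ✓  (p2,d3,r1)→scored(r1,d3) ✗  (p3,d2,r3)→scored(r3,d2) ✓  (p3,d3,r1)→scored(r1,d3) ✗  (p3,d3,r4)→scored(r4,d3) ✓  (p3,d4,r1)→scored(r1,d4) ✗  (p4,d2,r2)→scored(r2,d2) ✓  (p4,d2,r4)→scored(r4,d2) ✓
Counterexamples (restrictor triples failing the scope): 3.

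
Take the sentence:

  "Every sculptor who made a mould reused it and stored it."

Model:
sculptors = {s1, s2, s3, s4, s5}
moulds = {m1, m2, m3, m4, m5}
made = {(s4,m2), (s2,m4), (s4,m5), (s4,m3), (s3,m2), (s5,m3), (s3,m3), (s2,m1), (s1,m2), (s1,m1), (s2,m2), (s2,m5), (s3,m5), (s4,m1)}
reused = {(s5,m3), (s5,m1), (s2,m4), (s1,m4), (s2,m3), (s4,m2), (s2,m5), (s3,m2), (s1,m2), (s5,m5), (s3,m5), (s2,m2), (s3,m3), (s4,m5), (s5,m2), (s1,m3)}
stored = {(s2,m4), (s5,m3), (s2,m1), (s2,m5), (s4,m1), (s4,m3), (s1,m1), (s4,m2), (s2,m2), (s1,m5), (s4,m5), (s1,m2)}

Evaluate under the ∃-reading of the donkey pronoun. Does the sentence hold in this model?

"it" takes "a mould" as antecedent — a donkey pronoun bound across the clause boundary.
Weak reading: every sculptor s with some made-mould has at least one made-mould m such that reused(s,m) ∧ stored(s,m).
Per sculptor: s1:✓  s2:✓  s3:✗  s4:✓  s5:✓
s3 has no witness among its made-moulds.

False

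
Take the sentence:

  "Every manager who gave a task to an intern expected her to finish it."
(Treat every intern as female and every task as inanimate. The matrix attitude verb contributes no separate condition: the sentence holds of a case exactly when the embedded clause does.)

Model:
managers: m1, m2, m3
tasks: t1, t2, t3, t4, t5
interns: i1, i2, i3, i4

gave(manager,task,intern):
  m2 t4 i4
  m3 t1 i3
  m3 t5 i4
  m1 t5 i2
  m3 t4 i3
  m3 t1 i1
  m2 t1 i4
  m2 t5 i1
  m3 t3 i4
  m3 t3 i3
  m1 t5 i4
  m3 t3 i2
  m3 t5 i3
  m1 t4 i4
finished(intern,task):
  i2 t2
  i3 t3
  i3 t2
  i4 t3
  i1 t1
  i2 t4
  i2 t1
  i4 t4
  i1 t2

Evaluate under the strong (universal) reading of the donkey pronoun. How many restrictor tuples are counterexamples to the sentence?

9

"her" takes "an intern" as antecedent and "it" takes "a task"; both are donkey pronouns co-varying with the restrictor.
Strong reading: for every (m,t,i) with gave(m,t,i), finished(i,t).
Restrictor triples: (m1,t4,i4)→finished(i4,t4) ✓  (m1,t5,i2)→finished(i2,t5) ✗  (m1,t5,i4)→finished(i4,t5) ✗  (m2,t1,i4)→finished(i4,t1) ✗  (m2,t4,i4)→finished(i4,t4) ✓  (m2,t5,i1)→finished(i1,t5) ✗  (m3,t1,i1)→finished(i1,t1) ✓  (m3,t1,i3)→finished(i3,t1) ✗  (m3,t3,i2)→finished(i2,t3) ✗  (m3,t3,i3)→finished(i3,t3) ✓  (m3,t3,i4)→finished(i4,t3) ✓  (m3,t4,i3)→finished(i3,t4) ✗  (m3,t5,i3)→finished(i3,t5) ✗  (m3,t5,i4)→finished(i4,t5) ✗
Counterexamples (restrictor triples failing the scope): 9.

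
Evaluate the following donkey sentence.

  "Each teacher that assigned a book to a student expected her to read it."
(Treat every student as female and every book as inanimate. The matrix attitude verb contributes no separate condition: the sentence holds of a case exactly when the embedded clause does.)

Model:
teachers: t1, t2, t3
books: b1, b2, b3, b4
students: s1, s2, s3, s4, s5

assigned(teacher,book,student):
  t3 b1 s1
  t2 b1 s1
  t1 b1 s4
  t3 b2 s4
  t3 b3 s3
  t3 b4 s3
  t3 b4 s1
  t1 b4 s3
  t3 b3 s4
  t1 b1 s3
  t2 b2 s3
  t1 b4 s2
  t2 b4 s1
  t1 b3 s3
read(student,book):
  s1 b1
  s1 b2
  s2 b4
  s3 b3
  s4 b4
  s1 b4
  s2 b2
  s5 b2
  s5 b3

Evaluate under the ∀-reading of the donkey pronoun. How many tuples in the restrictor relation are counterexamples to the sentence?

7

"her" takes "a student" as antecedent and "it" takes "a book"; both are donkey pronouns co-varying with the restrictor.
Strong reading: for every (t,b,s) with assigned(t,b,s), read(s,b).
Restrictor triples: (t1,b1,s3)→read(s3,b1) ✗  (t1,b1,s4)→read(s4,b1) ✗  (t1,b3,s3)→read(s3,b3) ✓  (t1,b4,s2)→read(s2,b4) ✓  (t1,b4,s3)→read(s3,b4) ✗  (t2,b1,s1)→read(s1,b1) ✓  (t2,b2,s3)→read(s3,b2) ✗  (t2,b4,s1)→read(s1,b4) ✓  (t3,b1,s1)→read(s1,b1) ✓  (t3,b2,s4)→read(s4,b2) ✗  (t3,b3,s3)→read(s3,b3) ✓  (t3,b3,s4)→read(s4,b3) ✗  (t3,b4,s1)→read(s1,b4) ✓  (t3,b4,s3)→read(s3,b4) ✗
Counterexamples (restrictor triples failing the scope): 7.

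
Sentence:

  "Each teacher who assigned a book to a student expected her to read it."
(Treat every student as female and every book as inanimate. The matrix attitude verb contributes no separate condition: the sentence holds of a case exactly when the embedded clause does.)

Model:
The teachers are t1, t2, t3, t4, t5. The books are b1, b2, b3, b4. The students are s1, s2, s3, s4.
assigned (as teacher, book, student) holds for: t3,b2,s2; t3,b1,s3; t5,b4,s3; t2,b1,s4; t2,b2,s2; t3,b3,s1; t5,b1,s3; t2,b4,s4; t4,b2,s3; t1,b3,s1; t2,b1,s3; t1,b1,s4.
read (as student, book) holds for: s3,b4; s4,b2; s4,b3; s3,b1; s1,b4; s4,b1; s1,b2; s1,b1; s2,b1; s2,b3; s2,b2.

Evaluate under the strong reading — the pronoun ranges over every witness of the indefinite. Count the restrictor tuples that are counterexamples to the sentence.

"her" takes "a student" as antecedent and "it" takes "a book"; both are donkey pronouns co-varying with the restrictor.
Strong reading: for every (t,b,s) with assigned(t,b,s), read(s,b).
Restrictor triples: (t1,b1,s4)→read(s4,b1) ✓  (t1,b3,s1)→read(s1,b3) ✗  (t2,b1,s3)→read(s3,b1) ✓  (t2,b1,s4)→read(s4,b1) ✓  (t2,b2,s2)→read(s2,b2) ✓  (t2,b4,s4)→read(s4,b4) ✗  (t3,b1,s3)→read(s3,b1) ✓  (t3,b2,s2)→read(s2,b2) ✓  (t3,b3,s1)→read(s1,b3) ✗  (t4,b2,s3)→read(s3,b2) ✗  (t5,b1,s3)→read(s3,b1) ✓  (t5,b4,s3)→read(s3,b4) ✓
Counterexamples (restrictor triples failing the scope): 4.

4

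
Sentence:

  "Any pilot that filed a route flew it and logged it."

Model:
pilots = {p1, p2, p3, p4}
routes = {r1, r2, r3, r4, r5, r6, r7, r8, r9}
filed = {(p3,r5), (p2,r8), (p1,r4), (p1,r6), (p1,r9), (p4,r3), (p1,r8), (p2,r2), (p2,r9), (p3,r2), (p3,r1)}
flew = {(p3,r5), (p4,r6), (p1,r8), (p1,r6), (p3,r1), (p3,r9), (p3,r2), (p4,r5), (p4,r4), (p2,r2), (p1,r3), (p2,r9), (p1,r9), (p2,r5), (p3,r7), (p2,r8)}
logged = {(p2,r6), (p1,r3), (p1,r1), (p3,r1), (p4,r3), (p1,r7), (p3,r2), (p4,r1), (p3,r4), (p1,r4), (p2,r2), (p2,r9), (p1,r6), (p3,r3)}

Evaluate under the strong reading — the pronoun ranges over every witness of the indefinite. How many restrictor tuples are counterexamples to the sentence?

6

"it" takes "a route" as antecedent — a donkey pronoun bound across the clause boundary.
Strong reading: for every (p,r) with filed(p,r), flew(p,r) ∧ logged(p,r).
Restrictor pairs: (p1,r4) ✗  (p1,r6) ✓  (p1,r8) ✗  (p1,r9) ✗  (p2,r2) ✓  (p2,r8) ✗  (p2,r9) ✓  (p3,r1) ✓  (p3,r2) ✓  (p3,r5) ✗  (p4,r3) ✗
Counterexamples (restrictor pairs failing the scope): 6.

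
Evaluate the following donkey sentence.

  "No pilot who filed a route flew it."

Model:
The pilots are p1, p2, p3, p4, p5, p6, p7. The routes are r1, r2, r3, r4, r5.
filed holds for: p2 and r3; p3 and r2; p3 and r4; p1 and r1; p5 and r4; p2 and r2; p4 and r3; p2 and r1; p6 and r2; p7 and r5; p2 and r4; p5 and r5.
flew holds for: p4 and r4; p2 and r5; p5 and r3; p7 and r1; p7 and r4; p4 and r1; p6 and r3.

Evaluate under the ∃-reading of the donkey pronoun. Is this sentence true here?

True

"it" takes "a route" as antecedent — a donkey pronoun bound across the clause boundary.
Truth condition: for no (p,r) with filed(p,r) does flew(p,r) hold.
Restrictor pairs — does the scope hold? (p1,r1):fails  (p2,r1):fails  (p2,r2):fails  (p2,r3):fails  (p2,r4):fails  (p3,r2):fails  (p3,r4):fails  (p4,r3):fails  (p5,r4):fails  (p5,r5):fails  (p6,r2):fails  (p7,r5):fails
Scope holds for no restrictor pair, so the sentence is true.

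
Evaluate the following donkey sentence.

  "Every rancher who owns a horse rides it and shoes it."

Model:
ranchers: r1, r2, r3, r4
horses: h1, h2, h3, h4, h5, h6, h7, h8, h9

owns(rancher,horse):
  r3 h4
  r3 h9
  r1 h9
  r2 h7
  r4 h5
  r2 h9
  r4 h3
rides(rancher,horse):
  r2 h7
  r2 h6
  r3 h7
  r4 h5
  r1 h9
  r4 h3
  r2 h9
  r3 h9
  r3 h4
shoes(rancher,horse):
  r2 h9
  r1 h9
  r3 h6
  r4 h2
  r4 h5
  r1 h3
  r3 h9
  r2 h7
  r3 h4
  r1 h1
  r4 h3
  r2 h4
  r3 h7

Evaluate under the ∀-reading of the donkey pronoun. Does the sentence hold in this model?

True

"it" takes "a horse" as antecedent — a donkey pronoun bound across the clause boundary.
Strong reading: for every (r,h) with owns(r,h), rides(r,h) ∧ shoes(r,h).
Restrictor pairs: (r1,h9) ✓  (r2,h7) ✓  (r2,h9) ✓  (r3,h4) ✓  (r3,h9) ✓  (r4,h3) ✓  (r4,h5) ✓
Every restrictor pair satisfies the scope.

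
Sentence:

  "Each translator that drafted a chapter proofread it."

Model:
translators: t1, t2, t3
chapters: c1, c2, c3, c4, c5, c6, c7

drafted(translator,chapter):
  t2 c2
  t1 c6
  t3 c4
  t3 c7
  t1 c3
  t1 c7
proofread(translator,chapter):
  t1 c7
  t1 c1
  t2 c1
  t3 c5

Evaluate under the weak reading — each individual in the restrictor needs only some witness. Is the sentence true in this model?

"it" takes "a chapter" as antecedent — a donkey pronoun bound across the clause boundary.
Weak reading: every translator t with some drafted-chapter has at least one drafted-chapter c such that proofread(t,c).
Per translator: t1:✓  t2:✗  t3:✗
t2 has no witness among its drafted-chapters.

False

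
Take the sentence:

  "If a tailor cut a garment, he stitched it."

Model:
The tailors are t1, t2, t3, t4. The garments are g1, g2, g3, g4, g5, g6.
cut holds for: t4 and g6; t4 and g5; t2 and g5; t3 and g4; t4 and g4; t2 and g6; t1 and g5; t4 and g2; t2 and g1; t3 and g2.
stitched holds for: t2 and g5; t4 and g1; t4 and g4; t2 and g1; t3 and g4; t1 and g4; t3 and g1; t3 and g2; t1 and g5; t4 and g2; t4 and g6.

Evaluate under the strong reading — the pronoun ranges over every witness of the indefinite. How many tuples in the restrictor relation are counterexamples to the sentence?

2

"it" takes "a garment" as antecedent — a donkey pronoun bound across the clause boundary.
Strong reading: for every (t,g) with cut(t,g), stitched(t,g).
Restrictor pairs: (t1,g5) ✓  (t2,g1) ✓  (t2,g5) ✓  (t2,g6) ✗  (t3,g2) ✓  (t3,g4) ✓  (t4,g2) ✓  (t4,g4) ✓  (t4,g5) ✗  (t4,g6) ✓
Counterexamples (restrictor pairs failing the scope): 2.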